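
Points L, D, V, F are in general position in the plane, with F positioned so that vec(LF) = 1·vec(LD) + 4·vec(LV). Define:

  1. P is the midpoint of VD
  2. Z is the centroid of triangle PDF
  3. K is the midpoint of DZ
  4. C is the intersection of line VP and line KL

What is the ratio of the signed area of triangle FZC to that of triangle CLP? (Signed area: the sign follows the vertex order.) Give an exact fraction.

Set L = (0, 0), D = (1, 0), V = (0, 1), F = (1, 4); any affine frame gives the same invariant.
1. P is the midpoint of VD ⇒ P = (1/2, 1/2)
2. Z is the centroid of triangle PDF ⇒ Z = (5/6, 3/2)
3. K is the midpoint of DZ ⇒ K = (11/12, 3/4)
4. C is the intersection of line VP and line KL ⇒ C = (11/20, 9/20)
2·[FZC] = -8/15, 2·[CLP] = -1/20
[FZC]:[CLP] = -8/15:-1/20 = 32/3

[FZC]:[CLP] = 32/3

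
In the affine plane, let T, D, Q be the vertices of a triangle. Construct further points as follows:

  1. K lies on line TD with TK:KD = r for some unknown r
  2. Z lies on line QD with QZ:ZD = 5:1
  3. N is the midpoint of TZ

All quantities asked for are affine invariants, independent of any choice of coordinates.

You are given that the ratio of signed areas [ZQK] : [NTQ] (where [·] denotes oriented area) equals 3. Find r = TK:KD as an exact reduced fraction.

r = -5/3

Work in coordinates with T = (0, 0), D = (1, 0), Q = (0, 1).
1. With TK:KD = r, write λ = r/(r+1) so K = T + λ·(D−T); K is affine-linear in λ
2. Z lies on line QD with QZ:ZD = 5:1 ⇒ Z = (5/6, 1/6)
3. N is the midpoint of TZ ⇒ N = (5/12, 1/12)
Every point depending on K is an affine combination of K and λ-independent points, so each such coordinate is linear in λ; the λ² term in each signed area is a multiple of (D−T)×(D−T) = 0, so 2·[ZQK] and 2·[NTQ] are each linear in λ. Evaluating at λ=0 and λ=1:
  2·[ZQK] = -5/6·λ + 5/6,   2·[NTQ] = -5/12
So [ZQK]:[NTQ] = (-5/6·λ + 5/6) / (-5/12). Setting this equal to 3:
  -5/6·λ + 5/6 = 3·(-5/12)  ⇒  λ = 5/2
Then r = λ/(1−λ) = (5/2)/(-3/2) = -5/3. Check: with r = -5/3, K = (5/2, 0) and [ZQK]:[NTQ] = 3 as required.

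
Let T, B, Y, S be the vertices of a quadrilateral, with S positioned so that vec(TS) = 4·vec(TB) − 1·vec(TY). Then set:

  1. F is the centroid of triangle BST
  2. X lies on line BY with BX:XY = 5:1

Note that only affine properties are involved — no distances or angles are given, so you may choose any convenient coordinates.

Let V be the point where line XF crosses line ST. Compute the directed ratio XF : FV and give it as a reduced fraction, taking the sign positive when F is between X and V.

Assign T = (0, 0), B = (1, 0), Y = (0, 1), S = (4, -1) — the answer is frame-independent, so this choice is without loss of generality.
1. F is the centroid of triangle BST ⇒ F = (5/3, -1/3)
2. X lies on line BY with BX:XY = 5:1 ⇒ X = (1/6, 5/6)
line XF meets ST at V = (104/57, -26/57)
F = X + t·(V−X) with t = 19/21, so XF:FV = 19/21:2/21

XF:FV = 19/2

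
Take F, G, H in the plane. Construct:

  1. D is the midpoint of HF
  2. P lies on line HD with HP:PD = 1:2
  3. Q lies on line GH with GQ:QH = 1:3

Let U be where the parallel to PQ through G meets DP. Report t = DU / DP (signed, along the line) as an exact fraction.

Set F = (0, 0), G = (1, 0), H = (0, 1); any affine frame gives the same invariant.
1. D is the midpoint of HF ⇒ D = (0, 1/2)
2. P lies on line HD with HP:PD = 1:2 ⇒ P = (0, 5/6)
3. Q lies on line GH with GQ:QH = 1:3 ⇒ Q = (3/4, 1/4)
through G parallel to PQ: direction (3/4, -7/12); meets DP at U = (0, 7/9)
U = D + t·(P−D) with t = 5/6

t = 5/6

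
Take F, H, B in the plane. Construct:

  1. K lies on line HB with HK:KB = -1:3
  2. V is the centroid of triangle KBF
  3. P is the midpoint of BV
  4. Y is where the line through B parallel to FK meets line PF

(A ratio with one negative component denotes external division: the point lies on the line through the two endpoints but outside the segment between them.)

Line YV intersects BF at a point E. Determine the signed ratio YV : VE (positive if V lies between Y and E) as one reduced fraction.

Choose coordinates F = (0, 0), H = (1, 0), B = (0, 1).
1. K lies on line HB with HK:KB = -1:3 ⇒ K = (3/2, -1/2)
2. V is the centroid of triangle KBF ⇒ V = (1/2, 1/6)
3. P is the midpoint of BV ⇒ P = (1/4, 7/12)
4. Y is where the line through B parallel to FK meets line PF ⇒ Y = (3/8, 7/8)
line YV meets BF at E = (0, 3)
V = Y + t·(E−Y) with t = -1/3, so YV:VE = -1/3:4/3

YV:VE = -1/4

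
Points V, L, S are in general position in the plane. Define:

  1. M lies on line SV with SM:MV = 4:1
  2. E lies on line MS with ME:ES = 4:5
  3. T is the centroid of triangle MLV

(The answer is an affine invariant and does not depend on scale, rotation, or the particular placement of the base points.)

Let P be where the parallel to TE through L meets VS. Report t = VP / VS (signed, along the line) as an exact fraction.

t = 22/15

Assign V = (0, 0), L = (1, 0), S = (0, 1) — the answer is frame-independent, so this choice is without loss of generality.
1. M lies on line SV with SM:MV = 4:1 ⇒ M = (0, 1/5)
2. E lies on line MS with ME:ES = 4:5 ⇒ E = (0, 5/9)
3. T is the centroid of triangle MLV ⇒ T = (1/3, 1/15)
through L parallel to TE: direction (-1/3, 22/45); meets VS at P = (0, 22/15)
P = V + t·(S−V) with t = 22/15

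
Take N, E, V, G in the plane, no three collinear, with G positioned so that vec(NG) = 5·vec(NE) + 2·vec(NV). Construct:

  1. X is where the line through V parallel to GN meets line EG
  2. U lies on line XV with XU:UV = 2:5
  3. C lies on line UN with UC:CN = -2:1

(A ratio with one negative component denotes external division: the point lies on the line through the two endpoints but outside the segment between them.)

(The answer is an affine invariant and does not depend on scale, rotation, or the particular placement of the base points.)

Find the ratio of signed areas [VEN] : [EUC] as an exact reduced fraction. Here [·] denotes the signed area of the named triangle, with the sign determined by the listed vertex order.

Assign N = (0, 0), E = (1, 0), V = (0, 1), G = (5, 2) — the answer is frame-independent, so this choice is without loss of generality.
1. X is where the line through V parallel to GN meets line EG ⇒ X = (15, 7)
2. U lies on line XV with XU:UV = 2:5 ⇒ U = (75/7, 37/7)
3. C lies on line UN with UC:CN = -2:1 ⇒ C = (-75/7, -37/7)
2·[VEN] = -1, 2·[EUC] = 74/7
[VEN]:[EUC] = -1:74/7 = -7/74

[VEN]:[EUC] = -7/74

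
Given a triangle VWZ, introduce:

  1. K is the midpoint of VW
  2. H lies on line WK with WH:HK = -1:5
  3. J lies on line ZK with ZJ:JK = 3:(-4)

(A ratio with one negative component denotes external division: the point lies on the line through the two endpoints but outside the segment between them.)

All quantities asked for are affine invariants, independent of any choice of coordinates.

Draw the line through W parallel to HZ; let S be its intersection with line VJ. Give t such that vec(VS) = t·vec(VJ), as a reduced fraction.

Choose coordinates V = (0, 0), W = (1, 0), Z = (0, 1).
1. K is the midpoint of VW ⇒ K = (1/2, 0)
2. H lies on line WK with WH:HK = -1:5 ⇒ H = (9/8, 0)
3. J lies on line ZK with ZJ:JK = 3:(-4) ⇒ J = (-3/2, 4)
through W parallel to HZ: direction (-9/8, 1); meets VJ at S = (-1/2, 4/3)
S = V + t·(J−V) with t = 1/3

t = 1/3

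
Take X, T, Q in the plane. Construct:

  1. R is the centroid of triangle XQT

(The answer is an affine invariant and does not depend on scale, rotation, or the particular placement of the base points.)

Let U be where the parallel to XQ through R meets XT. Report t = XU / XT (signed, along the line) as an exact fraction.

Work in coordinates with X = (0, 0), T = (1, 0), Q = (0, 1).
1. R is the centroid of triangle XQT ⇒ R = (1/3, 1/3)
through R parallel to XQ: direction (0, 1); meets XT at U = (1/3, 0)
U = X + t·(T−X) with t = 1/3

t = 1/3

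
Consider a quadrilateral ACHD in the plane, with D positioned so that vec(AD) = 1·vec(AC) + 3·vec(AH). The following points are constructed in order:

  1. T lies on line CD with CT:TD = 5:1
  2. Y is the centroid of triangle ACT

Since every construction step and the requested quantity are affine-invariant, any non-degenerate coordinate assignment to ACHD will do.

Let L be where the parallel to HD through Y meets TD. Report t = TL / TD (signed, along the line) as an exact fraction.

Assign A = (0, 0), C = (1, 0), H = (0, 1), D = (1, 3) — the answer is frame-independent, so this choice is without loss of generality.
1. T lies on line CD with CT:TD = 5:1 ⇒ T = (1, 5/2)
2. Y is the centroid of triangle ACT ⇒ Y = (2/3, 5/6)
through Y parallel to HD: direction (1, 2); meets TD at L = (1, 3/2)
L = T + t·(D−T) with t = -2

t = -2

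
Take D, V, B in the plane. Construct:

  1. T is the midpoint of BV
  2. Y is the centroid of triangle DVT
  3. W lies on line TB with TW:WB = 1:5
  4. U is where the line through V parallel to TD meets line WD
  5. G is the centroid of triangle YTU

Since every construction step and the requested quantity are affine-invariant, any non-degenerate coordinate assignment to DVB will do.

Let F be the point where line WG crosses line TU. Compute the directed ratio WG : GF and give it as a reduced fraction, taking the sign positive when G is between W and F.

Work in coordinates with D = (0, 0), V = (1, 0), B = (0, 1).
1. T is the midpoint of BV ⇒ T = (1/2, 1/2)
2. Y is the centroid of triangle DVT ⇒ Y = (1/2, 1/6)
3. W lies on line TB with TW:WB = 1:5 ⇒ W = (5/12, 7/12)
4. U is where the line through V parallel to TD meets line WD ⇒ U = (-5/2, -7/2)
5. G is the centroid of triangle YTU ⇒ G = (-1/2, -17/18)
line WG meets TU at F = (-1/6, -7/18)
G = W + t·(F−W) with t = 11/7, so WG:GF = 11/7:-4/7

WG:GF = -11/4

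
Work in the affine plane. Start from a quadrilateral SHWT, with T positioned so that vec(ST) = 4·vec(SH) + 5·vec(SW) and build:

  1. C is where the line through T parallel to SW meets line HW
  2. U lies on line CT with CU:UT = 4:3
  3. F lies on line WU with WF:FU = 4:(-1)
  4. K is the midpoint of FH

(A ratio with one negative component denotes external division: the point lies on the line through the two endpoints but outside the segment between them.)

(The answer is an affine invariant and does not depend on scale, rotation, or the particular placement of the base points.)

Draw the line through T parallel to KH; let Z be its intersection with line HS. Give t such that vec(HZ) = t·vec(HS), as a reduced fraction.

Set S = (0, 0), H = (1, 0), W = (0, 1), T = (4, 5); any affine frame gives the same invariant.
1. C is where the line through T parallel to SW meets line HW ⇒ C = (4, -3)
2. U lies on line CT with CU:UT = 4:3 ⇒ U = (4, 11/7)
3. F lies on line WU with WF:FU = 4:(-1) ⇒ F = (16/3, 37/21)
4. K is the midpoint of FH ⇒ K = (19/6, 37/42)
through T parallel to KH: direction (-13/6, -37/42); meets HS at Z = (-307/37, 0)
Z = H + t·(S−H) with t = 344/37

t = 344/37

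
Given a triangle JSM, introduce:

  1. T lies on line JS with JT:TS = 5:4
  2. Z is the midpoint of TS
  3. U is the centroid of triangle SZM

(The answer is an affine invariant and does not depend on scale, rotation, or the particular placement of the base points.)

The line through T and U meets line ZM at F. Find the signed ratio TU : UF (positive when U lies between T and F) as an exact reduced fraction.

Choose coordinates J = (0, 0), S = (1, 0), M = (0, 1).
1. T lies on line JS with JT:TS = 5:4 ⇒ T = (5/9, 0)
2. Z is the midpoint of TS ⇒ Z = (7/9, 0)
3. U is the centroid of triangle SZM ⇒ U = (16/27, 1/3)
line TU meets ZM at F = (7/12, 1/4)
U = T + t·(F−T) with t = 4/3, so TU:UF = 4/3:-1/3

TU:UF = -4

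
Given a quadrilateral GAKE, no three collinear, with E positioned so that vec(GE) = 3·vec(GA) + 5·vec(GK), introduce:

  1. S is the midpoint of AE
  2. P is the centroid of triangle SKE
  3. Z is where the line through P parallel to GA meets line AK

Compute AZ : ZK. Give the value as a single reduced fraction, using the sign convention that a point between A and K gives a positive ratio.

Work in coordinates with G = (0, 0), A = (1, 0), K = (0, 1), E = (3, 5).
1. S is the midpoint of AE ⇒ S = (2, 5/2)
2. P is the centroid of triangle SKE ⇒ P = (5/3, 17/6)
3. Z is where the line through P parallel to GA meets line AK ⇒ Z = (-11/6, 17/6)
Z = A + t·(K−A) with t = 17/6, so AZ:ZK = t:(1−t) = 17/6:-11/6

AZ:ZK = -17/11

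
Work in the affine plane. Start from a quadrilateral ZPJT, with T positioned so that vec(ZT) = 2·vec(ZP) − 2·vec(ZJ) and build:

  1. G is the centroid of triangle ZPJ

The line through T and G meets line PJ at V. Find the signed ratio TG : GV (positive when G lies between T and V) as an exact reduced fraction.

TG:GV = 2

Set Z = (0, 0), P = (1, 0), J = (0, 1), T = (2, -2); any affine frame gives the same invariant.
1. G is the centroid of triangle ZPJ ⇒ G = (1/3, 1/3)
line TG meets PJ at V = (-1/2, 3/2)
G = T + t·(V−T) with t = 2/3, so TG:GV = 2/3:1/3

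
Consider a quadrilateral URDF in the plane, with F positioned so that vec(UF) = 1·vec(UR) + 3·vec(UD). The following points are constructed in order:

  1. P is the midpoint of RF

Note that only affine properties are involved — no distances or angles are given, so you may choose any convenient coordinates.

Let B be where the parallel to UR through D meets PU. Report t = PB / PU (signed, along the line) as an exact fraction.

t = 1/3

Work in coordinates with U = (0, 0), R = (1, 0), D = (0, 1), F = (1, 3).
1. P is the midpoint of RF ⇒ P = (1, 3/2)
through D parallel to UR: direction (1, 0); meets PU at B = (2/3, 1)
B = P + t·(U−P) with t = 1/3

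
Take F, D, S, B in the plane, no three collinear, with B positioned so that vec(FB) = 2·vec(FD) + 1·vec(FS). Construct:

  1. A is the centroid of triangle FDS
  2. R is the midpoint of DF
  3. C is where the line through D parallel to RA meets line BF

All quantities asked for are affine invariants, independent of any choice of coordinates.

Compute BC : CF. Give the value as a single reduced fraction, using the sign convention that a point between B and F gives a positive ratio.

BC:CF = 3/2

Set F = (0, 0), D = (1, 0), S = (0, 1), B = (2, 1); any affine frame gives the same invariant.
1. A is the centroid of triangle FDS ⇒ A = (1/3, 1/3)
2. R is the midpoint of DF ⇒ R = (1/2, 0)
3. C is where the line through D parallel to RA meets line BF ⇒ C = (4/5, 2/5)
C = B + t·(F−B) with t = 3/5, so BC:CF = t:(1−t) = 3/5:2/5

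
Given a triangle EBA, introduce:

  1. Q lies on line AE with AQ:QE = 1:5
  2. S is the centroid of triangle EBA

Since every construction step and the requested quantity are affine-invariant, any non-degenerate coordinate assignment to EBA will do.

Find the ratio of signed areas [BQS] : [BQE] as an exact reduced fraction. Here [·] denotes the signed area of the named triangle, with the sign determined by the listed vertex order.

Assign E = (0, 0), B = (1, 0), A = (0, 1) — the answer is frame-independent, so this choice is without loss of generality.
1. Q lies on line AE with AQ:QE = 1:5 ⇒ Q = (0, 5/6)
2. S is the centroid of triangle EBA ⇒ S = (1/3, 1/3)
2·[BQS] = 2/9, 2·[BQE] = 5/6
[BQS]:[BQE] = 2/9:5/6 = 4/15

[BQS]:[BQE] = 4/15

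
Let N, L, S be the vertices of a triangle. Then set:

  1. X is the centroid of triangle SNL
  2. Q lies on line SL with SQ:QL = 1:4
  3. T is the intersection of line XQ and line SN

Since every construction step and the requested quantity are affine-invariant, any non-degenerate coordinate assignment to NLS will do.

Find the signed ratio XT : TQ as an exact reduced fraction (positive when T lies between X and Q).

Work in coordinates with N = (0, 0), L = (1, 0), S = (0, 1).
1. X is the centroid of triangle SNL ⇒ X = (1/3, 1/3)
2. Q lies on line SL with SQ:QL = 1:4 ⇒ Q = (1/5, 4/5)
3. T is the intersection of line XQ and line SN ⇒ T = (0, 3/2)
T = X + t·(Q−X) with t = 5/2, so XT:TQ = t:(1−t) = 5/2:-3/2

XT:TQ = -5/3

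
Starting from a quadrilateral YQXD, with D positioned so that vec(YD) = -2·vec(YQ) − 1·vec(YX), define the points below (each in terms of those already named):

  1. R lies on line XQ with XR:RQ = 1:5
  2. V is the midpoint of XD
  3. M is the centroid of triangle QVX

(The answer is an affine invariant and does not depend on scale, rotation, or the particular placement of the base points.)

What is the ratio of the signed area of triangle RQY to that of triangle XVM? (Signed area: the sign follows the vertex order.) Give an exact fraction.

Assign Y = (0, 0), Q = (1, 0), X = (0, 1), D = (-2, -1) — the answer is frame-independent, so this choice is without loss of generality.
1. R lies on line XQ with XR:RQ = 1:5 ⇒ R = (1/6, 5/6)
2. V is the midpoint of XD ⇒ V = (-1, 0)
3. M is the centroid of triangle QVX ⇒ M = (0, 1/3)
2·[RQY] = -5/6, 2·[XVM] = 2/3
[RQY]:[XVM] = -5/6:2/3 = -5/4

[RQY]:[XVM] = -5/4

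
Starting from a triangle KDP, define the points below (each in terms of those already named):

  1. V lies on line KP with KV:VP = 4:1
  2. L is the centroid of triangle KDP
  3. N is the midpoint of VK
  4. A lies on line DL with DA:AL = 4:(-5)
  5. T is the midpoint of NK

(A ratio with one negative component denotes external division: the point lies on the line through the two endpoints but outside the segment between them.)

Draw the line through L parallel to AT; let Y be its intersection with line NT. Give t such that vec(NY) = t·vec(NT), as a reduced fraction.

Choose coordinates K = (0, 0), D = (1, 0), P = (0, 1).
1. V lies on line KP with KV:VP = 4:1 ⇒ V = (0, 4/5)
2. L is the centroid of triangle KDP ⇒ L = (1/3, 1/3)
3. N is the midpoint of VK ⇒ N = (0, 2/5)
4. A lies on line DL with DA:AL = 4:(-5) ⇒ A = (11/3, -4/3)
5. T is the midpoint of NK ⇒ T = (0, 1/5)
through L parallel to AT: direction (-11/3, 23/15); meets NT at Y = (0, 26/55)
Y = N + t·(T−N) with t = -4/11

t = -4/11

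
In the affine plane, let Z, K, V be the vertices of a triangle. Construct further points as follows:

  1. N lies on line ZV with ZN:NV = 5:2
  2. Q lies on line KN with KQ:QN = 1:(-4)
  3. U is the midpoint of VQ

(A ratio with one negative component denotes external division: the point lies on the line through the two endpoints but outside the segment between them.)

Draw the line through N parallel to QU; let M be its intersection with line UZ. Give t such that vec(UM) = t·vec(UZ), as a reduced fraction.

t = 2/7

Set Z = (0, 0), K = (1, 0), V = (0, 1); any affine frame gives the same invariant.
1. N lies on line ZV with ZN:NV = 5:2 ⇒ N = (0, 5/7)
2. Q lies on line KN with KQ:QN = 1:(-4) ⇒ Q = (4/3, -5/21)
3. U is the midpoint of VQ ⇒ U = (2/3, 8/21)
through N parallel to QU: direction (-2/3, 13/21); meets UZ at M = (10/21, 40/147)
M = U + t·(Z−U) with t = 2/7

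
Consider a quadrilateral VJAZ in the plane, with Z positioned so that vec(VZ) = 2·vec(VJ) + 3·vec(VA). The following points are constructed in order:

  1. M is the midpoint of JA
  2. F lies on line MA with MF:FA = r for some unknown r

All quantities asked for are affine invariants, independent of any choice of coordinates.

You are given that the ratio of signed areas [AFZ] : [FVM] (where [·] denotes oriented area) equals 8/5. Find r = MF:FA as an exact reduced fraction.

r = 5/2

Work in coordinates with V = (0, 0), J = (1, 0), A = (0, 1), Z = (2, 3).
1. M is the midpoint of JA ⇒ M = (1/2, 1/2)
2. With MF:FA = r, write λ = r/(r+1) so F = M + λ·(A−M); F is affine-linear in λ
Every point depending on F is an affine combination of F and λ-independent points, so each such coordinate is linear in λ; the λ² term in each signed area is a multiple of (A−M)×(A−M) = 0, so 2·[AFZ] and 2·[FVM] are each linear in λ. Evaluating at λ=0 and λ=1:
  2·[AFZ] = -2·λ + 2,   2·[FVM] = 1/2·λ
So [AFZ]:[FVM] = (-2·λ + 2) / (1/2·λ). Setting this equal to 8/5:
  -2·λ + 2 = 8/5·(1/2·λ)  ⇒  λ = 5/7
Then r = λ/(1−λ) = (5/7)/(2/7) = 5/2. Check: with r = 5/2, F = (1/7, 6/7) and [AFZ]:[FVM] = 8/5 as required.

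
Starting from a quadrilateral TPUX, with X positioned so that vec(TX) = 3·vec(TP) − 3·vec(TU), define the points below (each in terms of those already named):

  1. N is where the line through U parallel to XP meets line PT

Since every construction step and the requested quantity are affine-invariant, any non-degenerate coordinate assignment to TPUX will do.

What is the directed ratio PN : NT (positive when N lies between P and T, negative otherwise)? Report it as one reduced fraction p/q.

Set T = (0, 0), P = (1, 0), U = (0, 1), X = (3, -3); any affine frame gives the same invariant.
1. N is where the line through U parallel to XP meets line PT ⇒ N = (2/3, 0)
N = P + t·(T−P) with t = 1/3, so PN:NT = t:(1−t) = 1/3:2/3

PN:NT = 1/2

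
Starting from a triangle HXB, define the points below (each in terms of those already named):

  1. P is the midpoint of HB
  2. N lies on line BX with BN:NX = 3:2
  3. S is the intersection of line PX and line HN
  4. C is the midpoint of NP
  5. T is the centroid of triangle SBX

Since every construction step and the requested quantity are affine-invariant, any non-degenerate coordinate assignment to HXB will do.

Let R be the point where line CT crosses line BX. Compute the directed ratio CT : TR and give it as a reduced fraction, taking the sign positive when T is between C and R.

Work in coordinates with H = (0, 0), X = (1, 0), B = (0, 1).
1. P is the midpoint of HB ⇒ P = (0, 1/2)
2. N lies on line BX with BN:NX = 3:2 ⇒ N = (3/5, 2/5)
3. S is the intersection of line PX and line HN ⇒ S = (3/7, 2/7)
4. C is the midpoint of NP ⇒ C = (3/10, 9/20)
5. T is the centroid of triangle SBX ⇒ T = (10/21, 3/7)
line CT meets BX at R = (38/65, 27/65)
T = C + t·(R−C) with t = 13/21, so CT:TR = 13/21:8/21

CT:TR = 13/8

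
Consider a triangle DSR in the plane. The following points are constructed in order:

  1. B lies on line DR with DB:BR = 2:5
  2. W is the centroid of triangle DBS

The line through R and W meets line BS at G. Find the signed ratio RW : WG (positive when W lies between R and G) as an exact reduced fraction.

Assign D = (0, 0), S = (1, 0), R = (0, 1) — the answer is frame-independent, so this choice is without loss of generality.
1. B lies on line DR with DB:BR = 2:5 ⇒ B = (0, 2/7)
2. W is the centroid of triangle DBS ⇒ W = (1/3, 2/21)
line RW meets BS at G = (5/17, 24/119)
W = R + t·(G−R) with t = 17/15, so RW:WG = 17/15:-2/15

RW:WG = -17/2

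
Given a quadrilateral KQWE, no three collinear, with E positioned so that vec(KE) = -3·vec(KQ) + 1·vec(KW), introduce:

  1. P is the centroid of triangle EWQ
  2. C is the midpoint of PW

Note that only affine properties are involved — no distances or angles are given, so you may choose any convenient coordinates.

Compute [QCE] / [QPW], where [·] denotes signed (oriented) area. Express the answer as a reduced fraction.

[QCE]:[QPW] = -2

Set K = (0, 0), Q = (1, 0), W = (0, 1), E = (-3, 1); any affine frame gives the same invariant.
1. P is the centroid of triangle EWQ ⇒ P = (-2/3, 2/3)
2. C is the midpoint of PW ⇒ C = (-1/3, 5/6)
2·[QCE] = 2, 2·[QPW] = -1
[QCE]:[QPW] = 2:-1 = -2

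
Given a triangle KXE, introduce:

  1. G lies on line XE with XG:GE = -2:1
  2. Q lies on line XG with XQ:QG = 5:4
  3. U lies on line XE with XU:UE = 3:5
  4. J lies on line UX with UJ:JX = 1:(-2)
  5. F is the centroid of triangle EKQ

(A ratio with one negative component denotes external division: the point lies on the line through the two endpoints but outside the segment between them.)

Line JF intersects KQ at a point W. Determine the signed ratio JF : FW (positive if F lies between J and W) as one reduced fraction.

JF:FW = 35/4

Choose coordinates K = (0, 0), X = (1, 0), E = (0, 1).
1. G lies on line XE with XG:GE = -2:1 ⇒ G = (-1, 2)
2. Q lies on line XG with XQ:QG = 5:4 ⇒ Q = (-1/9, 10/9)
3. U lies on line XE with XU:UE = 3:5 ⇒ U = (5/8, 3/8)
4. J lies on line UX with UJ:JX = 1:(-2) ⇒ J = (1/4, 3/4)
5. F is the centroid of triangle EKQ ⇒ F = (-1/27, 19/27)
line JF meets KQ at W = (-22/315, 44/63)
F = J + t·(W−J) with t = 35/39, so JF:FW = 35/39:4/39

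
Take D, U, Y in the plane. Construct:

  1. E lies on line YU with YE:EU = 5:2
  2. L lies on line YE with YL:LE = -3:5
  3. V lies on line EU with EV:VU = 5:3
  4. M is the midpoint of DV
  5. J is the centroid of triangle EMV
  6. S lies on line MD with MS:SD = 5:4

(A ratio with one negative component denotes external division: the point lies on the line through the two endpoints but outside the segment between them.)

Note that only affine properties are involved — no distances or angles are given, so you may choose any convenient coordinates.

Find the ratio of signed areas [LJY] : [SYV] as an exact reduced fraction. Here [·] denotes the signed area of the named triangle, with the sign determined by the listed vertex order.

Choose coordinates D = (0, 0), U = (1, 0), Y = (0, 1).
1. E lies on line YU with YE:EU = 5:2 ⇒ E = (5/7, 2/7)
2. L lies on line YE with YL:LE = -3:5 ⇒ L = (-15/14, 29/14)
3. V lies on line EU with EV:VU = 5:3 ⇒ V = (25/28, 3/28)
4. M is the midpoint of DV ⇒ M = (25/56, 3/56)
5. J is the centroid of triangle EMV ⇒ J = (115/168, 25/168)
6. S lies on line MD with MS:SD = 5:4 ⇒ S = (25/126, 1/42)
2·[LJY] = 5/28, 2·[SYV] = -25/36
[LJY]:[SYV] = 5/28:-25/36 = -9/35

[LJY]:[SYV] = -9/35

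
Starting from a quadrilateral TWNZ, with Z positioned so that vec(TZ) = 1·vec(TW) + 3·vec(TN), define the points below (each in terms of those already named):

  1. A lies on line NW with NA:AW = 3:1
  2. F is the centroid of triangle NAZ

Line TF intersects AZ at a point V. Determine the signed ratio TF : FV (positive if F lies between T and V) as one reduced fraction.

TF:FV = 5/3

Set T = (0, 0), W = (1, 0), N = (0, 1), Z = (1, 3); any affine frame gives the same invariant.
1. A lies on line NW with NA:AW = 3:1 ⇒ A = (3/4, 1/4)
2. F is the centroid of triangle NAZ ⇒ F = (7/12, 17/12)
line TF meets AZ at V = (14/15, 34/15)
F = T + t·(V−T) with t = 5/8, so TF:FV = 5/8:3/8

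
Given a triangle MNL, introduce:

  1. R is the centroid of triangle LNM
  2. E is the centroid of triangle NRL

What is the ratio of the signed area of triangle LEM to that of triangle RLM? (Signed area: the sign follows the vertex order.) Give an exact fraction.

[LEM]:[RLM] = -4/3

Work in coordinates with M = (0, 0), N = (1, 0), L = (0, 1).
1. R is the centroid of triangle LNM ⇒ R = (1/3, 1/3)
2. E is the centroid of triangle NRL ⇒ E = (4/9, 4/9)
2·[LEM] = -4/9, 2·[RLM] = 1/3
[LEM]:[RLM] = -4/9:1/3 = -4/3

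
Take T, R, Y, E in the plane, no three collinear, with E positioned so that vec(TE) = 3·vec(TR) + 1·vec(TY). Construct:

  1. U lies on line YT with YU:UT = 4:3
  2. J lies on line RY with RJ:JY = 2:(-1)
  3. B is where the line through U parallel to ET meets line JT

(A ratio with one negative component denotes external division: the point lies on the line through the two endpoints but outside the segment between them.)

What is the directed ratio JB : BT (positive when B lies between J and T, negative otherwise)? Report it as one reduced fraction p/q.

JB:BT = 40/9

Choose coordinates T = (0, 0), R = (1, 0), Y = (0, 1), E = (3, 1).
1. U lies on line YT with YU:UT = 4:3 ⇒ U = (0, 3/7)
2. J lies on line RY with RJ:JY = 2:(-1) ⇒ J = (-1, 2)
3. B is where the line through U parallel to ET meets line JT ⇒ B = (-9/49, 18/49)
B = J + t·(T−J) with t = 40/49, so JB:BT = t:(1−t) = 40/49:9/49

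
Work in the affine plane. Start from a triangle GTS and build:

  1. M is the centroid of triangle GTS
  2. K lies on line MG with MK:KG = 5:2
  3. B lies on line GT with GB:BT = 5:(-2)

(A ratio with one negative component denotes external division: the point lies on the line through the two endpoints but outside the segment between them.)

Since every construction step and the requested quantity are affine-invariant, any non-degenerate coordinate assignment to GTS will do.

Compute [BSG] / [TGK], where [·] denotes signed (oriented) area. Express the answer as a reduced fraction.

[BSG]:[TGK] = -35/2

Set G = (0, 0), T = (1, 0), S = (0, 1); any affine frame gives the same invariant.
1. M is the centroid of triangle GTS ⇒ M = (1/3, 1/3)
2. K lies on line MG with MK:KG = 5:2 ⇒ K = (2/21, 2/21)
3. B lies on line GT with GB:BT = 5:(-2) ⇒ B = (5/3, 0)
2·[BSG] = 5/3, 2·[TGK] = -2/21
[BSG]:[TGK] = 5/3:-2/21 = -35/2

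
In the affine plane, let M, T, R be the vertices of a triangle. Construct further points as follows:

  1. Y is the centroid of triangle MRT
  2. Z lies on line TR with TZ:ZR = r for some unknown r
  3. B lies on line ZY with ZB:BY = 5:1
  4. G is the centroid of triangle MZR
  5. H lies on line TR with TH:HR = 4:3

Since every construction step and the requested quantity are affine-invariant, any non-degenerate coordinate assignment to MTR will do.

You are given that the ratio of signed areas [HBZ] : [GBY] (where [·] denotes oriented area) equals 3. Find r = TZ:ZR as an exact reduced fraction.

Set M = (0, 0), T = (1, 0), R = (0, 1); any affine frame gives the same invariant.
1. Y is the centroid of triangle MRT ⇒ Y = (1/3, 1/3)
2. With TZ:ZR = r, write λ = r/(r+1) so Z = T + λ·(R−T); Z is affine-linear in λ
3. B lies on line ZY with ZB:BY = 5:1 ⇒ B is an affine combination of earlier points and hence also affine-linear in λ
4. G is the centroid of triangle MZR ⇒ G is an affine combination of earlier points and hence also affine-linear in λ
5. H lies on line TR with TH:HR = 4:3 ⇒ H = (3/7, 4/7)
Every point depending on Z is an affine combination of Z and λ-independent points, so each such coordinate is linear in λ; the λ² term in each signed area is a multiple of (R−T)×(R−T) = 0, so 2·[HBZ] and 2·[GBY] are each linear in λ. Evaluating at λ=0 and λ=1:
  2·[HBZ] = -5/18·λ + 10/63,   2·[GBY] = -1/54·λ
So [HBZ]:[GBY] = (-5/18·λ + 10/63) / (-1/54·λ). Setting this equal to 3:
  -5/18·λ + 10/63 = 3·(-1/54·λ)  ⇒  λ = 5/7
Then r = λ/(1−λ) = (5/7)/(2/7) = 5/2. Check: with r = 5/2, Z = (2/7, 5/7) and [HBZ]:[GBY] = 3 as required.

r = 5/2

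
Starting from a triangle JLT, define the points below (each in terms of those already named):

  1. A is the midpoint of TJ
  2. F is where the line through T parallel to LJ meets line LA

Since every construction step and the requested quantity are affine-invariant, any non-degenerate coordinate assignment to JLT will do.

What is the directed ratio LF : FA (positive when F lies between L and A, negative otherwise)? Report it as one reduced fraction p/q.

LF:FA = -2

Assign J = (0, 0), L = (1, 0), T = (0, 1) — the answer is frame-independent, so this choice is without loss of generality.
1. A is the midpoint of TJ ⇒ A = (0, 1/2)
2. F is where the line through T parallel to LJ meets line LA ⇒ F = (-1, 1)
F = L + t·(A−L) with t = 2, so LF:FA = t:(1−t) = 2:-1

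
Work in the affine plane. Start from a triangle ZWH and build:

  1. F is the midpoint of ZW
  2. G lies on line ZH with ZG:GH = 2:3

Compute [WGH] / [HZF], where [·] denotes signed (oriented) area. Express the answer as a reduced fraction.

[WGH]:[HZF] = -6/5

Work in coordinates with Z = (0, 0), W = (1, 0), H = (0, 1).
1. F is the midpoint of ZW ⇒ F = (1/2, 0)
2. G lies on line ZH with ZG:GH = 2:3 ⇒ G = (0, 2/5)
2·[WGH] = -3/5, 2·[HZF] = 1/2
[WGH]:[HZF] = -3/5:1/2 = -6/5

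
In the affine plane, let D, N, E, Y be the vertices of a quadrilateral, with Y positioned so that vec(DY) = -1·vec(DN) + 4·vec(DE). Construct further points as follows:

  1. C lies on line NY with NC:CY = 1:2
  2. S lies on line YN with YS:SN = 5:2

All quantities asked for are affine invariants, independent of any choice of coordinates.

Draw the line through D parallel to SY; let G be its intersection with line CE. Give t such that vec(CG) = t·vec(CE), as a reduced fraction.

t = 2

Set D = (0, 0), N = (1, 0), E = (0, 1), Y = (-1, 4); any affine frame gives the same invariant.
1. C lies on line NY with NC:CY = 1:2 ⇒ C = (1/3, 4/3)
2. S lies on line YN with YS:SN = 5:2 ⇒ S = (3/7, 8/7)
through D parallel to SY: direction (-10/7, 20/7); meets CE at G = (-1/3, 2/3)
G = C + t·(E−C) with t = 2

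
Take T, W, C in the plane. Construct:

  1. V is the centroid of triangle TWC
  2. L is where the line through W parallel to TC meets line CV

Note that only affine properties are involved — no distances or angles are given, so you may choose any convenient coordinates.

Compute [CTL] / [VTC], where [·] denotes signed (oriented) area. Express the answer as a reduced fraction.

Set T = (0, 0), W = (1, 0), C = (0, 1); any affine frame gives the same invariant.
1. V is the centroid of triangle TWC ⇒ V = (1/3, 1/3)
2. L is where the line through W parallel to TC meets line CV ⇒ L = (1, -1)
2·[CTL] = 1, 2·[VTC] = -1/3
[CTL]:[VTC] = 1:-1/3 = -3

[CTL]:[VTC] = -3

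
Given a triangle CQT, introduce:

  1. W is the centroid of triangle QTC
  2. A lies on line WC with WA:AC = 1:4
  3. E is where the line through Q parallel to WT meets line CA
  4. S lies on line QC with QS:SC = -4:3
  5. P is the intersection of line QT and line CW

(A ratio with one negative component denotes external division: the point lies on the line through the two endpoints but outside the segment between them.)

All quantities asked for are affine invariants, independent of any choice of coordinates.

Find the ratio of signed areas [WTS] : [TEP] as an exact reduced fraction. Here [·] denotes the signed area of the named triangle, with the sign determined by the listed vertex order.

[WTS]:[TEP] = -14

Assign C = (0, 0), Q = (1, 0), T = (0, 1) — the answer is frame-independent, so this choice is without loss of generality.
1. W is the centroid of triangle QTC ⇒ W = (1/3, 1/3)
2. A lies on line WC with WA:AC = 1:4 ⇒ A = (4/15, 4/15)
3. E is where the line through Q parallel to WT meets line CA ⇒ E = (2/3, 2/3)
4. S lies on line QC with QS:SC = -4:3 ⇒ S = (-3, 0)
5. P is the intersection of line QT and line CW ⇒ P = (1/2, 1/2)
2·[WTS] = 7/3, 2·[TEP] = -1/6
[WTS]:[TEP] = 7/3:-1/6 = -14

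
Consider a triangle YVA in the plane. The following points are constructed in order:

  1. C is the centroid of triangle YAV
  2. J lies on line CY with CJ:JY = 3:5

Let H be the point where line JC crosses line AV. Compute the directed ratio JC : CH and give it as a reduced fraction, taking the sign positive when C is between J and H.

Choose coordinates Y = (0, 0), V = (1, 0), A = (0, 1).
1. C is the centroid of triangle YAV ⇒ C = (1/3, 1/3)
2. J lies on line CY with CJ:JY = 3:5 ⇒ J = (5/24, 5/24)
line JC meets AV at H = (1/2, 1/2)
C = J + t·(H−J) with t = 3/7, so JC:CH = 3/7:4/7

JC:CH = 3/4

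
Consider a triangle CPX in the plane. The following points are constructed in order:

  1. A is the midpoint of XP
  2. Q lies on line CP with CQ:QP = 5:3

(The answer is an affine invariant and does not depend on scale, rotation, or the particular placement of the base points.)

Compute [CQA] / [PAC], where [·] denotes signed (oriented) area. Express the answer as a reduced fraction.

[CQA]:[PAC] = 5/8

Assign C = (0, 0), P = (1, 0), X = (0, 1) — the answer is frame-independent, so this choice is without loss of generality.
1. A is the midpoint of XP ⇒ A = (1/2, 1/2)
2. Q lies on line CP with CQ:QP = 5:3 ⇒ Q = (5/8, 0)
2·[CQA] = 5/16, 2·[PAC] = 1/2
[CQA]:[PAC] = 5/16:1/2 = 5/8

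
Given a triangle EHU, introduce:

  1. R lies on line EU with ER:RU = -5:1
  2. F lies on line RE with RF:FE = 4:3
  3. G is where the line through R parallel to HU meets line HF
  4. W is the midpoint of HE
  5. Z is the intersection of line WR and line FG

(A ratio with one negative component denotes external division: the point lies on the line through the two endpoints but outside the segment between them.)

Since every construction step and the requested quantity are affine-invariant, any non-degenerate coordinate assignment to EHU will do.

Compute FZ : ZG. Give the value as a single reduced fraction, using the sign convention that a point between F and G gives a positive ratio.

Work in coordinates with E = (0, 0), H = (1, 0), U = (0, 1).
1. R lies on line EU with ER:RU = -5:1 ⇒ R = (0, 5/4)
2. F lies on line RE with RF:FE = 4:3 ⇒ F = (0, 15/28)
3. G is where the line through R parallel to HU meets line HF ⇒ G = (20/13, -15/52)
4. W is the midpoint of HE ⇒ W = (1/2, 0)
5. Z is the intersection of line WR and line FG ⇒ Z = (4/11, 15/44)
Z = F + t·(G−F) with t = 13/55, so FZ:ZG = t:(1−t) = 13/55:42/55

FZ:ZG = 13/42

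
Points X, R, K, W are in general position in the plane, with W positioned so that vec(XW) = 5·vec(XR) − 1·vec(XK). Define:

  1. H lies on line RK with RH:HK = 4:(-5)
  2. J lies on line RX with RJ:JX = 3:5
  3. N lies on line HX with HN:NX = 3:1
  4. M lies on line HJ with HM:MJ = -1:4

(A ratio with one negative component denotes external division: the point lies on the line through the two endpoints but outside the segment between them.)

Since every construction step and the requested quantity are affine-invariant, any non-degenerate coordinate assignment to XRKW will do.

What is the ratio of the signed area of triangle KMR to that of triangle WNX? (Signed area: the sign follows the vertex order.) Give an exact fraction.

[KMR]:[WNX] = 1/30

Choose coordinates X = (0, 0), R = (1, 0), K = (0, 1), W = (5, -1).
1. H lies on line RK with RH:HK = 4:(-5) ⇒ H = (5, -4)
2. J lies on line RX with RJ:JX = 3:5 ⇒ J = (5/8, 0)
3. N lies on line HX with HN:NX = 3:1 ⇒ N = (5/4, -1)
4. M lies on line HJ with HM:MJ = -1:4 ⇒ M = (155/24, -16/3)
2·[KMR] = -1/8, 2·[WNX] = -15/4
[KMR]:[WNX] = -1/8:-15/4 = 1/30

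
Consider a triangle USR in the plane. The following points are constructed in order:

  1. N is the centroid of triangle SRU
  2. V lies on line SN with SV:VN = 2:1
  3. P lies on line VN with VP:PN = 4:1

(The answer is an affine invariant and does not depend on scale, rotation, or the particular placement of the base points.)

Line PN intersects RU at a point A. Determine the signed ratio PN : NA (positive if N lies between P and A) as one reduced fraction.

Set U = (0, 0), S = (1, 0), R = (0, 1); any affine frame gives the same invariant.
1. N is the centroid of triangle SRU ⇒ N = (1/3, 1/3)
2. V lies on line SN with SV:VN = 2:1 ⇒ V = (5/9, 2/9)
3. P lies on line VN with VP:PN = 4:1 ⇒ P = (17/45, 14/45)
line PN meets RU at A = (0, 1/2)
N = P + t·(A−P) with t = 2/17, so PN:NA = 2/17:15/17

PN:NA = 2/15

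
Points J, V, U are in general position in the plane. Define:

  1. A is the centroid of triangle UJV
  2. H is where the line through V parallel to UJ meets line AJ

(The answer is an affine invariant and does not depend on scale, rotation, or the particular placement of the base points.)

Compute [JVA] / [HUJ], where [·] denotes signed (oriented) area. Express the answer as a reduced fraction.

Choose coordinates J = (0, 0), V = (1, 0), U = (0, 1).
1. A is the centroid of triangle UJV ⇒ A = (1/3, 1/3)
2. H is where the line through V parallel to UJ meets line AJ ⇒ H = (1, 1)
2·[JVA] = 1/3, 2·[HUJ] = 1
[JVA]:[HUJ] = 1/3:1 = 1/3

[JVA]:[HUJ] = 1/3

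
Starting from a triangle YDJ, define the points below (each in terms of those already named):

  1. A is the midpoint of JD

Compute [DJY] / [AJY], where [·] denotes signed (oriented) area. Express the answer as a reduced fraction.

Choose coordinates Y = (0, 0), D = (1, 0), J = (0, 1).
1. A is the midpoint of JD ⇒ A = (1/2, 1/2)
2·[DJY] = 1, 2·[AJY] = 1/2
[DJY]:[AJY] = 1:1/2 = 2

[DJY]:[AJY] = 2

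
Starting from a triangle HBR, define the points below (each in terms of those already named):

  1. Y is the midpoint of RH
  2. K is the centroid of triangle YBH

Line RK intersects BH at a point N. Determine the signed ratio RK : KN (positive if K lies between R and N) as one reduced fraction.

Assign H = (0, 0), B = (1, 0), R = (0, 1) — the answer is frame-independent, so this choice is without loss of generality.
1. Y is the midpoint of RH ⇒ Y = (0, 1/2)
2. K is the centroid of triangle YBH ⇒ K = (1/3, 1/6)
line RK meets BH at N = (2/5, 0)
K = R + t·(N−R) with t = 5/6, so RK:KN = 5/6:1/6

RK:KN = 5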